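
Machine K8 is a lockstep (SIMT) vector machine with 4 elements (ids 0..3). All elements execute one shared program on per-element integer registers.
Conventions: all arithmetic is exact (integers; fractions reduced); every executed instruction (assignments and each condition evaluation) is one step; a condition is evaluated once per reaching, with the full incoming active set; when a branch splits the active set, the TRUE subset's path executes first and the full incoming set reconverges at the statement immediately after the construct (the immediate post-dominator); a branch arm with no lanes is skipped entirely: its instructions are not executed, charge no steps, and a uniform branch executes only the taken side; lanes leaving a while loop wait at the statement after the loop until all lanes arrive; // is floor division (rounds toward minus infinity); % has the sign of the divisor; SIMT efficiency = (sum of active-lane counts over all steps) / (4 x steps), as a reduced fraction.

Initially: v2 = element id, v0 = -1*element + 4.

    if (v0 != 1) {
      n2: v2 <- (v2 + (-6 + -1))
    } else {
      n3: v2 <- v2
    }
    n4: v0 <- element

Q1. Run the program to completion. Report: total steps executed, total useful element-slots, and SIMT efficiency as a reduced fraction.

Answer: 4 steps, 12 useful, 3/4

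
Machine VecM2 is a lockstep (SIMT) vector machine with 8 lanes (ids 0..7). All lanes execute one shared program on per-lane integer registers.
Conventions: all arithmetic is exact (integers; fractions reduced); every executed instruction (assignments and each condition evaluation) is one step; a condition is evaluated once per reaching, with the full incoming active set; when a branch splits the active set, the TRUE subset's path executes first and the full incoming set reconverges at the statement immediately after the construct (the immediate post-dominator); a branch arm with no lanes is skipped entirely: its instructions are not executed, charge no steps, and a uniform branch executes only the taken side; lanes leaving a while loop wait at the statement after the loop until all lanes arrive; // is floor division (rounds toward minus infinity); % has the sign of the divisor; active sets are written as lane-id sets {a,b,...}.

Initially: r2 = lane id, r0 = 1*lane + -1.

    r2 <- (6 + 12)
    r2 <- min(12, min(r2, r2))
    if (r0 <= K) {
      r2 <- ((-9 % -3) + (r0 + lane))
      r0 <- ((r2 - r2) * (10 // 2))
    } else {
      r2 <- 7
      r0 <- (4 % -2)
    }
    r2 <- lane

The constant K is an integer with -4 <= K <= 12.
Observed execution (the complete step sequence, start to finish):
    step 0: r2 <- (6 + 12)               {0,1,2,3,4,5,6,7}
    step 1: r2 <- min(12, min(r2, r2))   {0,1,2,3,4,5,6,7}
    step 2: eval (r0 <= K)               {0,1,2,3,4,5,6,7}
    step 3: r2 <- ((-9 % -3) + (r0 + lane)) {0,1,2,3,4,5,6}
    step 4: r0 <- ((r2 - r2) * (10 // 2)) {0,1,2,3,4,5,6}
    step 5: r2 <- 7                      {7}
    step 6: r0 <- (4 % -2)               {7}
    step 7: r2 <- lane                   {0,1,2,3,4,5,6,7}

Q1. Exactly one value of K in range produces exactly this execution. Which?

Answer: K = 5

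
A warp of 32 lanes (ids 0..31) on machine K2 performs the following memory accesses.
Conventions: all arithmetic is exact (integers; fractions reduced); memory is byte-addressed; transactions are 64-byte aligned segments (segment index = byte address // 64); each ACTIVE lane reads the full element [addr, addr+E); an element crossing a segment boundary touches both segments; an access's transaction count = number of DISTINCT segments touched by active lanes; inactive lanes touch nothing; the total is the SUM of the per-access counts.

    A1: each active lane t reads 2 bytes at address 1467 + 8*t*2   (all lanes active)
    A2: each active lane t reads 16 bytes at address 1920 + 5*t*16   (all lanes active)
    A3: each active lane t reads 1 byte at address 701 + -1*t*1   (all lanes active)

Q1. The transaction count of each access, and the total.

A1: 9 transactions
A2: 32 transactions
A3: 1 transaction

Answer: 9,32,1; total 42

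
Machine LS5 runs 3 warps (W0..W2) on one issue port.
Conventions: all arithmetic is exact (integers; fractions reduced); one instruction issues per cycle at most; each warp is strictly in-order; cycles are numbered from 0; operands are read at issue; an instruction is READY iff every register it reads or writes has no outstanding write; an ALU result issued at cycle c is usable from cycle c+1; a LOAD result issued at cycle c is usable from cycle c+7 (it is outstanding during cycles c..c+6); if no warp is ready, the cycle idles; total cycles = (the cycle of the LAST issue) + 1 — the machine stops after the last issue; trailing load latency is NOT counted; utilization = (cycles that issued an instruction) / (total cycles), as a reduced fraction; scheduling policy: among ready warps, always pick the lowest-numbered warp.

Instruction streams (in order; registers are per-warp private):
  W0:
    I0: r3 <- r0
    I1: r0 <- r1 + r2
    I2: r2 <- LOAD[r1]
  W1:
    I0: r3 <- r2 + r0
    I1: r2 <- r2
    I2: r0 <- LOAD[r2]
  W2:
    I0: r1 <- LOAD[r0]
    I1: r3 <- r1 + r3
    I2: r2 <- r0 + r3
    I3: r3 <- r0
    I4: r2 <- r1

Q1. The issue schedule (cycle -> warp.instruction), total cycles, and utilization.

cycle 0: W0.I0
cycle 1: W0.I1
cycle 2: W0.I2
cycle 3: W1.I0
cycle 4: W1.I1
cycle 5: W1.I2
cycle 6: W2.I0
cycle 7: idle
cycle 8: idle
cycle 9: idle
cycle 10: idle
cycle 11: idle
cycle 12: idle
cycle 13: W2.I1
cycle 14: W2.I2
cycle 15: W2.I3
cycle 16: W2.I4

Answer: 17 cycles, utilization 11/17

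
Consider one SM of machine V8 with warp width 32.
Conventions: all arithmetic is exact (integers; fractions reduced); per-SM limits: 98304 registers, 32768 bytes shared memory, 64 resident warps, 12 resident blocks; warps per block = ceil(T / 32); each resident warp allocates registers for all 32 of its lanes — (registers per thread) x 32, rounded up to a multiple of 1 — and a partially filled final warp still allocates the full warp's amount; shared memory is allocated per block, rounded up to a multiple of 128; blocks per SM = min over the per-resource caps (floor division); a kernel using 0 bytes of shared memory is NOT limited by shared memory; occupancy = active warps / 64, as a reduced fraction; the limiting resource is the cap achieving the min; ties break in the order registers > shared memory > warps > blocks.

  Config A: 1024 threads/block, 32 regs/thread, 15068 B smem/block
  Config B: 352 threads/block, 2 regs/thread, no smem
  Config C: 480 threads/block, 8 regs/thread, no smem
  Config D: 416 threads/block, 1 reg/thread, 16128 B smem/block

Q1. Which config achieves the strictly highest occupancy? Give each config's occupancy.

occupancies: A 1, B 55/64, C 15/16, D 13/32

Answer: A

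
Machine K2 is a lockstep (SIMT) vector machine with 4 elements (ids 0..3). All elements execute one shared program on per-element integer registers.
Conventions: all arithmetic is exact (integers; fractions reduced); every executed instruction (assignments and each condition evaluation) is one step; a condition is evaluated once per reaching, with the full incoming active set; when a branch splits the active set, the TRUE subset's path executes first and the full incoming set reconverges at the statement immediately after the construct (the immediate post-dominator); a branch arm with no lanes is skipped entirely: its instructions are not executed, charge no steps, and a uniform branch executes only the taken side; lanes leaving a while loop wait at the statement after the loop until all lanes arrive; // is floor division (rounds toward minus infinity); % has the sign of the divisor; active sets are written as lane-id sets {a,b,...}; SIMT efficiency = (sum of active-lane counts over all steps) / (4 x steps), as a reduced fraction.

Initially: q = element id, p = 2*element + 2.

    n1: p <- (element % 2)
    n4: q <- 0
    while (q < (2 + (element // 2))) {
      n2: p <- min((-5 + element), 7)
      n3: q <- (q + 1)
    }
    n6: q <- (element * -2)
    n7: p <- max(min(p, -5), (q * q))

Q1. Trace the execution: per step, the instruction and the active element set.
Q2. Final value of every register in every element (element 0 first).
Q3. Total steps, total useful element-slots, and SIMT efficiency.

step 0: p <- (element % 2)           {0,1,2,3}
step 1: q <- 0                       {0,1,2,3}
step 2: eval (q < (2 + (element // 2))) {0,1,2,3}
step 3: p <- min((-5 + element), 7)  {0,1,2,3}
step 4: q <- (q + 1)                 {0,1,2,3}
step 5: eval (q < (2 + (element // 2))) {0,1,2,3}
step 6: p <- min((-5 + element), 7)  {0,1,2,3}
step 7: q <- (q + 1)                 {0,1,2,3}
step 8: eval (q < (2 + (element // 2))) {0,1,2,3}
step 9: p <- min((-5 + element), 7)  {2,3}
step 10: q <- (q + 1)                 {2,3}
step 11: eval (q < (2 + (element // 2))) {2,3}
step 12: q <- (element * -2)          {0,1,2,3}
step 13: p <- max(min(p, -5), (q * q)) {0,1,2,3}

Answer: 14 steps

q: 0,-2,-4,-6
p: 0,4,16,36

steps = 14; useful = 50; efficiency = 50/56 = 25/28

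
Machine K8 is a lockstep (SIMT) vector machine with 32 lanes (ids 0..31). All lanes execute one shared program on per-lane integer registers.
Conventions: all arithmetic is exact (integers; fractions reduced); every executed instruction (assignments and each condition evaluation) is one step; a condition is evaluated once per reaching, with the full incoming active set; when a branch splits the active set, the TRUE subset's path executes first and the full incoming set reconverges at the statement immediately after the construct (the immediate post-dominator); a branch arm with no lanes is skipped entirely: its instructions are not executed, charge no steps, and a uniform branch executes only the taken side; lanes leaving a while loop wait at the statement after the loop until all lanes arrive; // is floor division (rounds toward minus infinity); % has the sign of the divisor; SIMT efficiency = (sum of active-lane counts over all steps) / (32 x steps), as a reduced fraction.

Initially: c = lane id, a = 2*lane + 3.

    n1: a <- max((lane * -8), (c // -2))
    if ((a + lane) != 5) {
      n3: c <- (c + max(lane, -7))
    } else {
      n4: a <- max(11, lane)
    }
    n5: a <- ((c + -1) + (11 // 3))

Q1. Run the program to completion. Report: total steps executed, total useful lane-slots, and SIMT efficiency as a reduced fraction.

Answer: 5 steps, 128 useful, 4/5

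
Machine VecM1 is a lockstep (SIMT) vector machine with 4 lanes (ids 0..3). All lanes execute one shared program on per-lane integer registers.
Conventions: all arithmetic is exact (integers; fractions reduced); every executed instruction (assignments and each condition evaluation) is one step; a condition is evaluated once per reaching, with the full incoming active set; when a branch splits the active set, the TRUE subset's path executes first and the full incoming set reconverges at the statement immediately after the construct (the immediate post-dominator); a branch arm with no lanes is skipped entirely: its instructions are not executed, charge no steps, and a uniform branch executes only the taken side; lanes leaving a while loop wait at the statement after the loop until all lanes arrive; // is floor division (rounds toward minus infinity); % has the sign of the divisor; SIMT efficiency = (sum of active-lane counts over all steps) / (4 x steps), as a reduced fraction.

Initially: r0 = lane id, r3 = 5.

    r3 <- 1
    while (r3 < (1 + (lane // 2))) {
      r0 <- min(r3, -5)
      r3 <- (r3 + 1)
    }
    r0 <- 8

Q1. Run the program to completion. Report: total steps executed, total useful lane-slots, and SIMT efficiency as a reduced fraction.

Answer: 6 steps, 18 useful, 3/4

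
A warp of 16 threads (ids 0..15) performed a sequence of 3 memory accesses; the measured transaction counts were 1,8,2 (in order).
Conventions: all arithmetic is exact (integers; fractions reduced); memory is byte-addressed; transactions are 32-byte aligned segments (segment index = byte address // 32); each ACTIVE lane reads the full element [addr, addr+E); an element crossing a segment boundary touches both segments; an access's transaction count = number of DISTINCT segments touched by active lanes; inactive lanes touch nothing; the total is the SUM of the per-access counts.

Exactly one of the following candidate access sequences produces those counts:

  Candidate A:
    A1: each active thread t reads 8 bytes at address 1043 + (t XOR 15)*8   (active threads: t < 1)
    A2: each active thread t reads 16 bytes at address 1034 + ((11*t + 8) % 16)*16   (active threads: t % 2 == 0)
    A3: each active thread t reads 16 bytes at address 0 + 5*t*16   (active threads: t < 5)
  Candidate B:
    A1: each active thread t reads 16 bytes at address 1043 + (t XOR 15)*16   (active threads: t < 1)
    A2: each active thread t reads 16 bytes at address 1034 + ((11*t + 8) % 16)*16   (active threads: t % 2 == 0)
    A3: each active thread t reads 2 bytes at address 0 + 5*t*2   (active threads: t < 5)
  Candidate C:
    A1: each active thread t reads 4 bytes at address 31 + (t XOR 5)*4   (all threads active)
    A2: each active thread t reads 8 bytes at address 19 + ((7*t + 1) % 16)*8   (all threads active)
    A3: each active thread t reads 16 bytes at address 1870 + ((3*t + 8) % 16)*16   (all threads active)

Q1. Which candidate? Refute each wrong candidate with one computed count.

A: A3 gives 5 transactions, not 2
C: A1 gives 3 transactions, not 1
B: all counts match (1,8,2)

Answer: B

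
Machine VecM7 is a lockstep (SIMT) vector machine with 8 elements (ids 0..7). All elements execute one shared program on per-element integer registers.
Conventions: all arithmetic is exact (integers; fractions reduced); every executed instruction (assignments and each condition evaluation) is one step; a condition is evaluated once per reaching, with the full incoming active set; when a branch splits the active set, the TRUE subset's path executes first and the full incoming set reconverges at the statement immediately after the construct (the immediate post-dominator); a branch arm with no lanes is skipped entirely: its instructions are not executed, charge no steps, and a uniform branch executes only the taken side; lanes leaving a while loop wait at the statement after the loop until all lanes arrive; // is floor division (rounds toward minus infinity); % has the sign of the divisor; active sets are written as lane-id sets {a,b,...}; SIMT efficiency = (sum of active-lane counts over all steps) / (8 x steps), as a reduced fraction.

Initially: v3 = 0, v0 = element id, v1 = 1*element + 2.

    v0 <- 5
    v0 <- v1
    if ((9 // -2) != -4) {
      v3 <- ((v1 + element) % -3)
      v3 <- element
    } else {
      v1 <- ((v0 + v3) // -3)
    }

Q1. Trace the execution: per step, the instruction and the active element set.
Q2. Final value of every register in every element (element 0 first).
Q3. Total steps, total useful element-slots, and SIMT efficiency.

step 0: v0 <- 5                      {0,1,2,3,4,5,6,7}
step 1: v0 <- v1                     {0,1,2,3,4,5,6,7}
step 2: eval ((9 // -2) != -4)       {0,1,2,3,4,5,6,7}
step 3: v3 <- ((v1 + element) % -3)  {0,1,2,3,4,5,6,7}
step 4: v3 <- element                {0,1,2,3,4,5,6,7}

Answer: 5 steps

v3: 0,1,2,3,4,5,6,7
v0: 2,3,4,5,6,7,8,9
v1: 2,3,4,5,6,7,8,9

steps = 5; useful = 40; efficiency = 40/40 = 1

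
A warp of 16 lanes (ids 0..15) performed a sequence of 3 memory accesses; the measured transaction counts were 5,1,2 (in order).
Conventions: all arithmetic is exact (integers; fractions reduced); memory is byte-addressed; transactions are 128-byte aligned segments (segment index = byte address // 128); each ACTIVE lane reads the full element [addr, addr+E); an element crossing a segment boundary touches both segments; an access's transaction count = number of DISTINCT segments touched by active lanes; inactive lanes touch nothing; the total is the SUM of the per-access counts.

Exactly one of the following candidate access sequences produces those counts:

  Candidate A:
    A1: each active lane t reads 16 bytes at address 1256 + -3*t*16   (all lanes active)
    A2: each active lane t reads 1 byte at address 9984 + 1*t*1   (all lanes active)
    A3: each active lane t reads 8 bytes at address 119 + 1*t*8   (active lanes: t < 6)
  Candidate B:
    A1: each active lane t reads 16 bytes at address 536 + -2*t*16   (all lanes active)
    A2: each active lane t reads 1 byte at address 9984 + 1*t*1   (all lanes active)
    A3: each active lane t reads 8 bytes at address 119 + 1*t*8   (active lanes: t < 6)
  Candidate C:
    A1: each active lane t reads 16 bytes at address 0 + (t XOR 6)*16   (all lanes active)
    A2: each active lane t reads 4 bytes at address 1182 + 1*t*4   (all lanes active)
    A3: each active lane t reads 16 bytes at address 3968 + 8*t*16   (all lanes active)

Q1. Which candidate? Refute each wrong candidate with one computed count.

A: A1 gives 6 transactions, not 5
C: A1 gives 2 transactions, not 5
B: all counts match (5,1,2)

Answer: B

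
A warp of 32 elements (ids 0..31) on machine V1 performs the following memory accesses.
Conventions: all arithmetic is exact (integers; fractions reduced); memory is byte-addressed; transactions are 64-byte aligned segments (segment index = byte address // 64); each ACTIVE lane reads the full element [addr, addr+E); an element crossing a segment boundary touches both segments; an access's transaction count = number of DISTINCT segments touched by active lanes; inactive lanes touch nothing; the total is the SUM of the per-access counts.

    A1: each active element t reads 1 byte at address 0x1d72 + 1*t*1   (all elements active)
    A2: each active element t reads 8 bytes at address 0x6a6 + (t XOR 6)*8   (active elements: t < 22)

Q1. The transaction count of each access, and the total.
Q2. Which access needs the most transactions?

A1: 2 transactions
A2: 4 transactions

Answer: 2,4; total 6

Answer: A2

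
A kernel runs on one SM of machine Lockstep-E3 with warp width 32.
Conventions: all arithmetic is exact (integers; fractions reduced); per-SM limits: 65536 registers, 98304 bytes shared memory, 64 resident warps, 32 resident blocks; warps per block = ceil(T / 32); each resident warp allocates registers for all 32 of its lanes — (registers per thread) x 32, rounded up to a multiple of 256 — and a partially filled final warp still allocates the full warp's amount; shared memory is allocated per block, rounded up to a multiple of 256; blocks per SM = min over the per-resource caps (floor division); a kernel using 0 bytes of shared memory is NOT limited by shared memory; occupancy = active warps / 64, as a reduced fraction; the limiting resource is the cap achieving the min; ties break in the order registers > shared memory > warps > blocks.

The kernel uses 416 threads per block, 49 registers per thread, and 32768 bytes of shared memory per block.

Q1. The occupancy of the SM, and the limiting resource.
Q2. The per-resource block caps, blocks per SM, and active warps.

Answer: occupancy 13/32, limited by registers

registers: 2 blocks
shared memory: 3 blocks
warps: 4 blocks
blocks: 32 blocks

Answer: 2 blocks, 26 active warps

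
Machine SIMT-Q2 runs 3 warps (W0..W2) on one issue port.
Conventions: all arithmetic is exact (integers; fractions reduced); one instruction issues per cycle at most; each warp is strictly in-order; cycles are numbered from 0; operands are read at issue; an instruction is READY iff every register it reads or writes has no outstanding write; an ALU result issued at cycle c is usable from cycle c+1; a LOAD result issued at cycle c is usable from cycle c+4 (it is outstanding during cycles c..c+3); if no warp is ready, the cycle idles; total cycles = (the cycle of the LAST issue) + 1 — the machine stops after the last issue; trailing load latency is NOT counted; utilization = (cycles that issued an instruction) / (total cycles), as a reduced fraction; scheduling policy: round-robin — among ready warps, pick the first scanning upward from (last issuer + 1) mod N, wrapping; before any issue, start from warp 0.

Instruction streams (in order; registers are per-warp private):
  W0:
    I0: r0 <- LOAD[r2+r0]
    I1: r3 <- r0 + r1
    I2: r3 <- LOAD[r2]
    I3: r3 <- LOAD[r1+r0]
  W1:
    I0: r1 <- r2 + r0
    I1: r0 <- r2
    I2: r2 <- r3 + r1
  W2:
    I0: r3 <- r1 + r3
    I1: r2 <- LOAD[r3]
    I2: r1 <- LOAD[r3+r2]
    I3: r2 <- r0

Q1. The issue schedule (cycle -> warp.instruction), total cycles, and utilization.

cycle 0: W0.I0
cycle 1: W1.I0
cycle 2: W2.I0
cycle 3: W1.I1
cycle 4: W2.I1
cycle 5: W0.I1
cycle 6: W1.I2
cycle 7: W0.I2
cycle 8: W2.I2
cycle 9: W2.I3
cycle 10: idle
cycle 11: W0.I3

Answer: 12 cycles, utilization 11/12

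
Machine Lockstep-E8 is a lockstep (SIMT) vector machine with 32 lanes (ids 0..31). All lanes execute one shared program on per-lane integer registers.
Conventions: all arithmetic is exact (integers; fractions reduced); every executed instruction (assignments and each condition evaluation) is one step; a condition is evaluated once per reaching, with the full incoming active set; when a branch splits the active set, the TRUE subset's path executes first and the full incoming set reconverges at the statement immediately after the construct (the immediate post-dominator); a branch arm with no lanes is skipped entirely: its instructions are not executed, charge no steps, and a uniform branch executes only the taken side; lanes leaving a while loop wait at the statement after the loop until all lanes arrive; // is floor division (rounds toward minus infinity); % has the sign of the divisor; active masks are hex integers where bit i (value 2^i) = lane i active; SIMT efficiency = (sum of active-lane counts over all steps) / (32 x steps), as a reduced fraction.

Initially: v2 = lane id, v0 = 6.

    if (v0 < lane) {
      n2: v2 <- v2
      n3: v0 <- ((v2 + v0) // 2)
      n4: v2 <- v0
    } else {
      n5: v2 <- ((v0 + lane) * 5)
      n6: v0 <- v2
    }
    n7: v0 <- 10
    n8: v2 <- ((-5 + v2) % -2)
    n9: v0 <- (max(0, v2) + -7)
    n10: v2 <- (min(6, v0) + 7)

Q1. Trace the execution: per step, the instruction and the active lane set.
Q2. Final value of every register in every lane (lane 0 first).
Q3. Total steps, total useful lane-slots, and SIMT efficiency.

step 0: eval (v0 < lane)             0xffffffff
step 1: v2 <- v2                     0xffffff80
step 2: v0 <- ((v2 + v0) // 2)       0xffffff80
step 3: v2 <- v0                     0xffffff80
step 4: v2 <- ((v0 + lane) * 5)      0x0000007f
step 5: v0 <- v2                     0x0000007f
step 6: v0 <- 10                     0xffffffff
step 7: v2 <- ((-5 + v2) % -2)       0xffffffff
step 8: v0 <- (max(0, v2) + -7)      0xffffffff
step 9: v2 <- (min(6, v0) + 7)       0xffffffff

Answer: 10 steps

v2: 0,0,0,0,0,0,0,0,0,0,0,0,0,0,0,0,0,0,0,0,0,0,0,0,0,0,0,0,0,0,0,0
v0: -7,-7,-7,-7,-7,-7,-7,-7,-7,-7,-7,-7,-7,-7,-7,-7,-7,-7,-7,-7,-7,-7,-7,-7,-7,-7,-7,-7,-7,-7,-7,-7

steps = 10; useful = 249; efficiency = 249/320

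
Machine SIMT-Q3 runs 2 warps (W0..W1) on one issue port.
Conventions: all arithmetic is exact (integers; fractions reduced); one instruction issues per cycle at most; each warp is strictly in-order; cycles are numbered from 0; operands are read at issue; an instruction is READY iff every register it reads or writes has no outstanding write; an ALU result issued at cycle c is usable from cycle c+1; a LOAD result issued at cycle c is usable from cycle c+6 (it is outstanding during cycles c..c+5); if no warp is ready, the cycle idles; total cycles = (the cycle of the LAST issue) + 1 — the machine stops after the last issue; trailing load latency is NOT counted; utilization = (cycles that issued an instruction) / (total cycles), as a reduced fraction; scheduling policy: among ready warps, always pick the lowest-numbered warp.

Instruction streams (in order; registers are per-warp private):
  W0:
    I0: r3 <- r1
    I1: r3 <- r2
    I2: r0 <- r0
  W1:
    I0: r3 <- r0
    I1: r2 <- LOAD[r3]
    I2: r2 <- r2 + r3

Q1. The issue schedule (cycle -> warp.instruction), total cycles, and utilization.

cycle 0: W0.I0
cycle 1: W0.I1
cycle 2: W0.I2
cycle 3: W1.I0
cycle 4: W1.I1
cycle 5: idle
cycle 6: idle
cycle 7: idle
cycle 8: idle
cycle 9: idle
cycle 10: W1.I2

Answer: 11 cycles, utilization 6/11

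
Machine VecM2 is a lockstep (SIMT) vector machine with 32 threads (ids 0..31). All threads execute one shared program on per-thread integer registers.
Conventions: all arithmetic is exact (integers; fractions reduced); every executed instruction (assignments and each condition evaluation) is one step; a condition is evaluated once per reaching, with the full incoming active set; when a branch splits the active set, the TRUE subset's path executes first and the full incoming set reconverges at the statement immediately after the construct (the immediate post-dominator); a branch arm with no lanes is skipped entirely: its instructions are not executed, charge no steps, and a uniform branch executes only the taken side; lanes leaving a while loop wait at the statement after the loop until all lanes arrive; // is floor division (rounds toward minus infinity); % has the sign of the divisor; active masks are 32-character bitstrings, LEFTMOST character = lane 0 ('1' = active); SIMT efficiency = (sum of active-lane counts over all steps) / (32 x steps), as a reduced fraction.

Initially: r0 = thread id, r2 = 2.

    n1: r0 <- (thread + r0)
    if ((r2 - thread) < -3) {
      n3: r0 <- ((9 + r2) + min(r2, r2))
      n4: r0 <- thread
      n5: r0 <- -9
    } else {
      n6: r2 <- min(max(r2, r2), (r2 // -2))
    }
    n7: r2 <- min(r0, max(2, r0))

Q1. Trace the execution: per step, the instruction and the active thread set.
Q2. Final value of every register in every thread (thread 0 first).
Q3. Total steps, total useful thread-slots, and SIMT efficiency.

step 0: r0 <- (thread + r0)          11111111111111111111111111111111
step 1: eval ((r2 - thread) < -3)    11111111111111111111111111111111
step 2: r0 <- ((9 + r2) + min(r2, r2)) 00000011111111111111111111111111
step 3: r0 <- thread                 00000011111111111111111111111111
step 4: r0 <- -9                     00000011111111111111111111111111
step 5: r2 <- min(max(r2, r2), (r2 // -2)) 11111100000000000000000000000000
step 6: r2 <- min(r0, max(2, r0))    11111111111111111111111111111111

Answer: 7 steps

r0: 0,2,4,6,8,10,-9,-9,-9,-9,-9,-9,-9,-9,-9,-9,-9,-9,-9,-9,-9,-9,-9,-9,-9,-9,-9,-9,-9,-9,-9,-9
r2: 0,2,4,6,8,10,-9,-9,-9,-9,-9,-9,-9,-9,-9,-9,-9,-9,-9,-9,-9,-9,-9,-9,-9,-9,-9,-9,-9,-9,-9,-9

steps = 7; useful = 180; efficiency = 180/224 = 45/56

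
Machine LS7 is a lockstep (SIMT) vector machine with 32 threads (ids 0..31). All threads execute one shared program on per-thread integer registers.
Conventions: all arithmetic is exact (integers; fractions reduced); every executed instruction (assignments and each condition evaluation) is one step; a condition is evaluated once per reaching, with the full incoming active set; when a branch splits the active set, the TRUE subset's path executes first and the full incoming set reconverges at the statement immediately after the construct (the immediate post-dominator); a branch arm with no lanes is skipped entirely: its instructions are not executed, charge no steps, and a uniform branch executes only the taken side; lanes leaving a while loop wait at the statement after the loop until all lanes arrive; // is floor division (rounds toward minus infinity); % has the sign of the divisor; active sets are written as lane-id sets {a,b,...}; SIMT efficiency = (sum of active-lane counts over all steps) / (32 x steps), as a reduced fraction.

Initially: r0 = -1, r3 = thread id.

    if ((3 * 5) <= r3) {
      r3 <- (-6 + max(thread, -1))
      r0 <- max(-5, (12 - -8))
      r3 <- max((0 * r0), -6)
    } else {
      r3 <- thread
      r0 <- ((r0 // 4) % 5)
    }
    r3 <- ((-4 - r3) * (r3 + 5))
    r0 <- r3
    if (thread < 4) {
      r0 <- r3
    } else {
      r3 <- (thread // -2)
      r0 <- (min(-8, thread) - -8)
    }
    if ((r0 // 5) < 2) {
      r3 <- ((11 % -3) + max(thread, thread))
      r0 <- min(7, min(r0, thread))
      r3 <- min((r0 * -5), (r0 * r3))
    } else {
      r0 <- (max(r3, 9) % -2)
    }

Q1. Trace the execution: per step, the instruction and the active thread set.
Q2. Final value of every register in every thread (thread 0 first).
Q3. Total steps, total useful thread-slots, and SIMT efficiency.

step 0: eval ((3 * 5) <= r3)         {0,1,2,3,4,5,6,7,8,9,10,11,12,13,14,15,16,17,18,19,20,21,22,23,24,25,26,27,28,29,30,31}
step 1: r3 <- (-6 + max(thread, -1)) {15,16,17,18,19,20,21,22,23,24,25,26,27,28,29,30,31}
step 2: r0 <- max(-5, (12 - -8))     {15,16,17,18,19,20,21,22,23,24,25,26,27,28,29,30,31}
step 3: r3 <- max((0 * r0), -6)      {15,16,17,18,19,20,21,22,23,24,25,26,27,28,29,30,31}
step 4: r3 <- thread                 {0,1,2,3,4,5,6,7,8,9,10,11,12,13,14}
step 5: r0 <- ((r0 // 4) % 5)        {0,1,2,3,4,5,6,7,8,9,10,11,12,13,14}
step 6: r3 <- ((-4 - r3) * (r3 + 5)) {0,1,2,3,4,5,6,7,8,9,10,11,12,13,14,15,16,17,18,19,20,21,22,23,24,25,26,27,28,29,30,31}
step 7: r0 <- r3                     {0,1,2,3,4,5,6,7,8,9,10,11,12,13,14,15,16,17,18,19,20,21,22,23,24,25,26,27,28,29,30,31}
step 8: eval (thread < 4)            {0,1,2,3,4,5,6,7,8,9,10,11,12,13,14,15,16,17,18,19,20,21,22,23,24,25,26,27,28,29,30,31}
step 9: r0 <- r3                     {0,1,2,3}
step 10: r3 <- (thread // -2)         {4,5,6,7,8,9,10,11,12,13,14,15,16,17,18,19,20,21,22,23,24,25,26,27,28,29,30,31}
step 11: r0 <- (min(-8, thread) - -8) {4,5,6,7,8,9,10,11,12,13,14,15,16,17,18,19,20,21,22,23,24,25,26,27,28,29,30,31}
step 12: eval ((r0 // 5) < 2)         {0,1,2,3,4,5,6,7,8,9,10,11,12,13,14,15,16,17,18,19,20,21,22,23,24,25,26,27,28,29,30,31}
step 13: r3 <- ((11 % -3) + max(thread, thread)) {0,1,2,3,4,5,6,7,8,9,10,11,12,13,14,15,16,17,18,19,20,21,22,23,24,25,26,27,28,29,30,31}
step 14: r0 <- min(7, min(r0, thread)) {0,1,2,3,4,5,6,7,8,9,10,11,12,13,14,15,16,17,18,19,20,21,22,23,24,25,26,27,28,29,30,31}
step 15: r3 <- min((r0 * -5), (r0 * r3)) {0,1,2,3,4,5,6,7,8,9,10,11,12,13,14,15,16,17,18,19,20,21,22,23,24,25,26,27,28,29,30,31}

Answer: 16 steps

r0: -20,-30,-42,-56,0,0,0,0,0,0,0,0,0,0,0,0,0,0,0,0,0,0,0,0,0,0,0,0,0,0,0,0
r3: 20,0,-42,-112,0,0,0,0,0,0,0,0,0,0,0,0,0,0,0,0,0,0,0,0,0,0,0,0,0,0,0,0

steps = 16; useful = 397; efficiency = 397/512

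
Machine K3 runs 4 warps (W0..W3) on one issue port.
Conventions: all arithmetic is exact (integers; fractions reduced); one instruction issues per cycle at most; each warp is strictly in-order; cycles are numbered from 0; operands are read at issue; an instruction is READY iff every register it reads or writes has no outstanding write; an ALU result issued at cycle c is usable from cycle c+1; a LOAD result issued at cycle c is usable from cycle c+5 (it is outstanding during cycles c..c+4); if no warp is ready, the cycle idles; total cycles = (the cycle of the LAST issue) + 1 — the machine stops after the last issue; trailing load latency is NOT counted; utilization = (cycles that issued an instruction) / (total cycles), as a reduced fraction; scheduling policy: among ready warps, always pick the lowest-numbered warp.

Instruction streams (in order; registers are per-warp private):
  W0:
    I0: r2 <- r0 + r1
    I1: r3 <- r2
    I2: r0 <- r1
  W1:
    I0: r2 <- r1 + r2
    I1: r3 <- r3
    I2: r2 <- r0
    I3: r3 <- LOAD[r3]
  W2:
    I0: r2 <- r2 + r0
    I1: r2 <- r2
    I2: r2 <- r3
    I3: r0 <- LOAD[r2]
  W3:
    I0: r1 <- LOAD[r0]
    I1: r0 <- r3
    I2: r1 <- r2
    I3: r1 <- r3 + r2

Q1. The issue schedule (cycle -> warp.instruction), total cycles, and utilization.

cycle 0: W0.I0
cycle 1: W0.I1
cycle 2: W0.I2
cycle 3: W1.I0
cycle 4: W1.I1
cycle 5: W1.I2
cycle 6: W1.I3
cycle 7: W2.I0
cycle 8: W2.I1
cycle 9: W2.I2
cycle 10: W2.I3
cycle 11: W3.I0
cycle 12: W3.I1
cycle 13: idle
cycle 14: idle
cycle 15: idle
cycle 16: W3.I2
cycle 17: W3.I3

Answer: 18 cycles, utilization 5/6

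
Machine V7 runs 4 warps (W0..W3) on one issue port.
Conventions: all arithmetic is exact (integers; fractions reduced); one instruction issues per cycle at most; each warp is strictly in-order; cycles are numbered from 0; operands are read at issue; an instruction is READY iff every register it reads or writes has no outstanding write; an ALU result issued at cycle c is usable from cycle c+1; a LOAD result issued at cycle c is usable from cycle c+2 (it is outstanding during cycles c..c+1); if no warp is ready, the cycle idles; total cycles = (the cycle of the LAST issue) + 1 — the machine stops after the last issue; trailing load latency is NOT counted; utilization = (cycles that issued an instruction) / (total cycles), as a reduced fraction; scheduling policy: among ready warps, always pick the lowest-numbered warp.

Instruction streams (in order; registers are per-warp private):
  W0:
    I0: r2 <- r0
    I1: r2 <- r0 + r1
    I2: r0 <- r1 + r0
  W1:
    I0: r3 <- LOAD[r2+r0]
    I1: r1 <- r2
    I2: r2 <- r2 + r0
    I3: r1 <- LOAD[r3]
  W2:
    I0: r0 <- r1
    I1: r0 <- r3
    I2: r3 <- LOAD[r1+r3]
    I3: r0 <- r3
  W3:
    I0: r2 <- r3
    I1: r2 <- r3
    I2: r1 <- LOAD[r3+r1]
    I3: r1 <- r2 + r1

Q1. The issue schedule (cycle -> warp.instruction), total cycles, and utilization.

cycle 0: W0.I0
cycle 1: W0.I1
cycle 2: W0.I2
cycle 3: W1.I0
cycle 4: W1.I1
cycle 5: W1.I2
cycle 6: W1.I3
cycle 7: W2.I0
cycle 8: W2.I1
cycle 9: W2.I2
cycle 10: W3.I0
cycle 11: W2.I3
cycle 12: W3.I1
cycle 13: W3.I2
cycle 14: idle
cycle 15: W3.I3

Answer: 16 cycles, utilization 15/16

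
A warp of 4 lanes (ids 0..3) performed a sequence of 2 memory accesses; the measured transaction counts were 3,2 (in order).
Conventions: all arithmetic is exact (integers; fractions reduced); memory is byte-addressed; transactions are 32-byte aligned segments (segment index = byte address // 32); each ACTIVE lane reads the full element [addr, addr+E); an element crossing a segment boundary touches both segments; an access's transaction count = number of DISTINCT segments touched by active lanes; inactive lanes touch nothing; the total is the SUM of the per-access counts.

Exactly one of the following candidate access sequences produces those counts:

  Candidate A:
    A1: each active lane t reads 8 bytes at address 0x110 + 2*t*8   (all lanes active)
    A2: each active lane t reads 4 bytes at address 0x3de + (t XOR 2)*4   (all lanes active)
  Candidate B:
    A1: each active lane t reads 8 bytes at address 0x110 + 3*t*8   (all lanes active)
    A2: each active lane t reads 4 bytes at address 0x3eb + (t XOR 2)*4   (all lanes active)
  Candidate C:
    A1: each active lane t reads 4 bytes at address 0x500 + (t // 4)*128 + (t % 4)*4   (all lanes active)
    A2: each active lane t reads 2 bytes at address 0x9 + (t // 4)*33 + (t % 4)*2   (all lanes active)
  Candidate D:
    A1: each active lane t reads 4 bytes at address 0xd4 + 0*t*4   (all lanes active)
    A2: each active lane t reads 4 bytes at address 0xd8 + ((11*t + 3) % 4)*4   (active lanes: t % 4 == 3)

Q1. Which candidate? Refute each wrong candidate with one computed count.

B: A2 gives 1 transaction, not 2
C: A1 gives 1 transaction, not 3
D: A1 gives 1 transaction, not 3
A: all counts match (3,2)

Answer: A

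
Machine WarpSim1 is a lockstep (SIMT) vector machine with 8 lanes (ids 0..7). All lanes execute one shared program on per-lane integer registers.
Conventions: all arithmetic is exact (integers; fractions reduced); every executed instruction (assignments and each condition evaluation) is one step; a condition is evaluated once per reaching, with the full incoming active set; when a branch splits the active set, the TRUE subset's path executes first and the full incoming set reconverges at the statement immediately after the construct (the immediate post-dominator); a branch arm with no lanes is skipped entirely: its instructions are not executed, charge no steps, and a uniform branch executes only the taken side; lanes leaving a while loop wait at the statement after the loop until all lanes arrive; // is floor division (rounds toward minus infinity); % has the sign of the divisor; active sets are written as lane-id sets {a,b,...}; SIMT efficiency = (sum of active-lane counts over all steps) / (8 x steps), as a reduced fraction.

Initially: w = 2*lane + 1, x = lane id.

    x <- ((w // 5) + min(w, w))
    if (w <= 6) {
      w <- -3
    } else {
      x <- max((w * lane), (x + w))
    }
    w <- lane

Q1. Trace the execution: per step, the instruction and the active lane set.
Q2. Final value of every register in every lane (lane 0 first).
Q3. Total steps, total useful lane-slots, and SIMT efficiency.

step 0: x <- ((w // 5) + min(w, w))  {0,1,2,3,4,5,6,7}
step 1: eval (w <= 6)                {0,1,2,3,4,5,6,7}
step 2: w <- -3                      {0,1,2}
step 3: x <- max((w * lane), (x + w)) {3,4,5,6,7}
step 4: w <- lane                    {0,1,2,3,4,5,6,7}

Answer: 5 steps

w: 0,1,2,3,4,5,6,7
x: 1,3,6,21,36,55,78,105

steps = 5; useful = 32; efficiency = 32/40 = 4/5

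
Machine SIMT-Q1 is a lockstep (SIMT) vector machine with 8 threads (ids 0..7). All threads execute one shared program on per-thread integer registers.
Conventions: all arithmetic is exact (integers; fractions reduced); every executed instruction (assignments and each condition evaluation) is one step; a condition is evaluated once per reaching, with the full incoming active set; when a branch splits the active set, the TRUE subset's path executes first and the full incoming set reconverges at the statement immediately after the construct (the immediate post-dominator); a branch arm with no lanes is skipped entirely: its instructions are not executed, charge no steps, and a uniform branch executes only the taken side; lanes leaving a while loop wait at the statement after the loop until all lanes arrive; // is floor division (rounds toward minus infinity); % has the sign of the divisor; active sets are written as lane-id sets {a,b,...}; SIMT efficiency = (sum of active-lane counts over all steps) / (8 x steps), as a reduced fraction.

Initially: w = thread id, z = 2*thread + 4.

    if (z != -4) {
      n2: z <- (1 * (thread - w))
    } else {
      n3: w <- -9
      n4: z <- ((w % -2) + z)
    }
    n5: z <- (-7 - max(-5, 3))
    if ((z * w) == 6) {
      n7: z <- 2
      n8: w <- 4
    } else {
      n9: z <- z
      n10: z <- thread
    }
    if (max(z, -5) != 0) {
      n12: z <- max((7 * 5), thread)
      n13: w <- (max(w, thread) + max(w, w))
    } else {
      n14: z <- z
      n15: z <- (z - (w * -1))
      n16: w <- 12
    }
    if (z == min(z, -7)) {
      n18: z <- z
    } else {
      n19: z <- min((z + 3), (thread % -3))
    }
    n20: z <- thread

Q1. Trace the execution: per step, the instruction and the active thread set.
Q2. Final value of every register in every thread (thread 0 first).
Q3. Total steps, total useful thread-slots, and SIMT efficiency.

step 0: eval (z != -4)               {0,1,2,3,4,5,6,7}
step 1: z <- (1 * (thread - w))      {0,1,2,3,4,5,6,7}
step 2: z <- (-7 - max(-5, 3))       {0,1,2,3,4,5,6,7}
step 3: eval ((z * w) == 6)          {0,1,2,3,4,5,6,7}
step 4: z <- z                       {0,1,2,3,4,5,6,7}
step 5: z <- thread                  {0,1,2,3,4,5,6,7}
step 6: eval (max(z, -5) != 0)       {0,1,2,3,4,5,6,7}
step 7: z <- max((7 * 5), thread)    {1,2,3,4,5,6,7}
step 8: w <- (max(w, thread) + max(w, w)) {1,2,3,4,5,6,7}
step 9: z <- z                       {0}
step 10: z <- (z - (w * -1))          {0}
step 11: w <- 12                      {0}
step 12: eval (z == min(z, -7))       {0,1,2,3,4,5,6,7}
step 13: z <- min((z + 3), (thread % -3)) {0,1,2,3,4,5,6,7}
step 14: z <- thread                  {0,1,2,3,4,5,6,7}

Answer: 15 steps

w: 12,2,4,6,8,10,12,14
z: 0,1,2,3,4,5,6,7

steps = 15; useful = 97; efficiency = 97/120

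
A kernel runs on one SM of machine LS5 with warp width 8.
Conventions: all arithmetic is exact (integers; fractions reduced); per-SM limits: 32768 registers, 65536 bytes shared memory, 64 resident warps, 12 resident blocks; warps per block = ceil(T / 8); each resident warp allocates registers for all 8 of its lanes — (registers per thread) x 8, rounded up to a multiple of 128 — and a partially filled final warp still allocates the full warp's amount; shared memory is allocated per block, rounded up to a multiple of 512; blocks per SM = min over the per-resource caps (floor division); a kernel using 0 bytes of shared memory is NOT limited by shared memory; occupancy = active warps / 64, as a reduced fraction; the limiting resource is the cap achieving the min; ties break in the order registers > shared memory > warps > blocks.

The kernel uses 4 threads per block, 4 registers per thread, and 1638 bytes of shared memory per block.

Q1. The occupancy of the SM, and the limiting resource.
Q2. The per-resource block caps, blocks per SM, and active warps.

Answer: occupancy 3/16, limited by blocks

registers: 256 blocks
shared memory: 32 blocks
warps: 64 blocks
blocks: 12 blocks

Answer: 12 blocks, 12 active warps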